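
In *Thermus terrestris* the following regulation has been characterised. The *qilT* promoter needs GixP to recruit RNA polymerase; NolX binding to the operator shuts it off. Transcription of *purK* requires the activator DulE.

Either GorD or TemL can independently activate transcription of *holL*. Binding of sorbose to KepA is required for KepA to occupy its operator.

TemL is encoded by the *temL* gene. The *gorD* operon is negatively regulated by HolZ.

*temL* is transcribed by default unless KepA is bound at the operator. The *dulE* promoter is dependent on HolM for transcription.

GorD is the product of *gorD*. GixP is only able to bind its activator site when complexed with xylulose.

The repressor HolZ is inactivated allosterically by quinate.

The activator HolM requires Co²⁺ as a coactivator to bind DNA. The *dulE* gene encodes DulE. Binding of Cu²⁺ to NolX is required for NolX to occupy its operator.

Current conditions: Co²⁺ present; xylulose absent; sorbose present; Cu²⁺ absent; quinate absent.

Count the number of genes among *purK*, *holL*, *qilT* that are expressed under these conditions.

Co²⁺ is present, so HolM is active.
No repressor is bound and HolM is active, so *dulE* is transcribed.
So DulE is produced and active.
No repressor is bound and DulE is active, so *purK* is transcribed.
→ *purK* is ON.
Quinate is absent, so HolZ is active.
With repressor HolZ bound, *gorD* is not transcribed.
So GorD is not produced.
Sorbose is present, so KepA is active.
With repressor KepA bound, *temL* is not transcribed.
So TemL is not produced.
No activator is available at the *holL* promoter, so *holL* is not transcribed.
→ *holL* is OFF.
Cu²⁺ is absent, so NolX is inactive.
Xylulose is absent, so GixP is inactive.
Required activator GixP is absent, so *qilT* is not transcribed.
→ *qilT* is OFF.
1 of the 3 genes is transcribed.

1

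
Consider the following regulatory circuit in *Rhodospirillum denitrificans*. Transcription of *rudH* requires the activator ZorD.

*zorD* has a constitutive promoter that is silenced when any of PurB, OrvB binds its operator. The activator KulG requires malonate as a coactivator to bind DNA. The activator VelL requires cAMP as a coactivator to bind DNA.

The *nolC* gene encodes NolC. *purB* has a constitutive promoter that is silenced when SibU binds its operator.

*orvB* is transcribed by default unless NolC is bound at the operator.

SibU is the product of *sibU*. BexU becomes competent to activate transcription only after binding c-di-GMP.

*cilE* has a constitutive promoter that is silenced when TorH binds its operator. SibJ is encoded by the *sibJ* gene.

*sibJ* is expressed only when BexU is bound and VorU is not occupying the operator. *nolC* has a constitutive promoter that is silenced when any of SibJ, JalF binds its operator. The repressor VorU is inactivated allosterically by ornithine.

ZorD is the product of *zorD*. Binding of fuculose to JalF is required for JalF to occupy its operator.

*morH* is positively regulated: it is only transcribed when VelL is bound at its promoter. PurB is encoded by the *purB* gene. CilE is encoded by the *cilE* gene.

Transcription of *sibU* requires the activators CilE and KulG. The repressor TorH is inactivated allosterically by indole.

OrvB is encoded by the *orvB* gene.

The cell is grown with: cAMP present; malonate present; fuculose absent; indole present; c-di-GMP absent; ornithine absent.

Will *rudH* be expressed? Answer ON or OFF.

Indole is present, so TorH is inactive.
With no repressor bound, *cilE* is transcribed.
So CilE is produced and active.
Malonate is present, so KulG is active.
No repressor is bound and CilE and KulG are active, so *sibU* is transcribed.
So SibU is produced and active.
With repressor SibU bound, *purB* is not transcribed.
So PurB is not produced.
c-di-GMP is absent, so BexU is inactive.
Ornithine is absent, so VorU is active.
With repressor VorU bound, *sibJ* is not transcribed.
So SibJ is not produced.
Fuculose is absent, so JalF is inactive.
With no repressor bound, *nolC* is transcribed.
So NolC is produced and active.
With repressor NolC bound, *orvB* is not transcribed.
So OrvB is not produced.
With no repressor bound, *zorD* is transcribed.
So ZorD is produced and active.
No repressor is bound and ZorD is active, so *rudH* is transcribed.

ON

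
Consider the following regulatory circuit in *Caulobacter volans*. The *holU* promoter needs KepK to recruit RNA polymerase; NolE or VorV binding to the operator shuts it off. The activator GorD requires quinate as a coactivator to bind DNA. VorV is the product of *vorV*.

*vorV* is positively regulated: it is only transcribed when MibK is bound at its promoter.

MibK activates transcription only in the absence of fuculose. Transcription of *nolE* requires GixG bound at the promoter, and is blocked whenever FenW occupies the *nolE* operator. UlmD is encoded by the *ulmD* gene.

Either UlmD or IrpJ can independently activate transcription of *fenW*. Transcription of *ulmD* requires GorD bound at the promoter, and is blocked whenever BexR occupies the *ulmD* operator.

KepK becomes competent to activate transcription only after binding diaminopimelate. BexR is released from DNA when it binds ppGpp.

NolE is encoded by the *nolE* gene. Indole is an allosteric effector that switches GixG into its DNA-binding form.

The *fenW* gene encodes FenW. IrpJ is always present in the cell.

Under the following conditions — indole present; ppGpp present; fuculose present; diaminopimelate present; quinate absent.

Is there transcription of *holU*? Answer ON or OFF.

ON

Indole is present, so GixG is active.
Quinate is absent, so GorD is inactive.
ppGpp is present, so BexR is inactive.
Required activator GorD is absent, so *ulmD* is not transcribed.
So UlmD is not produced.
IrpJ is produced constitutively and is active.
Activator IrpJ is present, so *fenW* is transcribed.
So FenW is produced and active.
With repressor FenW bound, *nolE* is not transcribed.
So NolE is not produced.
Fuculose is present, so MibK is inactive.
Required activator MibK is absent, so *vorV* is not transcribed.
So VorV is not produced.
Diaminopimelate is present, so KepK is active.
No repressor is bound and KepK is active, so *holU* is transcribed.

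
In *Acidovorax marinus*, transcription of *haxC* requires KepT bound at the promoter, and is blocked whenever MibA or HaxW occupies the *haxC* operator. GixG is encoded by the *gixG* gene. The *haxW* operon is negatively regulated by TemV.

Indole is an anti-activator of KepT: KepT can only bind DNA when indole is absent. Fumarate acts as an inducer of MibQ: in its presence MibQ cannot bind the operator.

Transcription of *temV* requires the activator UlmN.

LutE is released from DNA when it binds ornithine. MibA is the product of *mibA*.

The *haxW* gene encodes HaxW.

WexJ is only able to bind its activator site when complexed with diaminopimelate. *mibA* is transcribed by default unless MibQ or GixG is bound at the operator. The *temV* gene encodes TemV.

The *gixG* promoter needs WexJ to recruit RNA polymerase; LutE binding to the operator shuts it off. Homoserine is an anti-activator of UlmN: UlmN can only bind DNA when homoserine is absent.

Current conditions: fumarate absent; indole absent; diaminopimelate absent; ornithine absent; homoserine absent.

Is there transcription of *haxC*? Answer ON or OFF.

Fumarate is absent, so MibQ is active.
Ornithine is absent, so LutE is active.
Diaminopimelate is absent, so WexJ is inactive.
With repressor LutE bound, *gixG* is not transcribed.
So GixG is not produced.
With repressor MibQ bound, *mibA* is not transcribed.
So MibA is not produced.
Indole is absent, so KepT is active.
Homoserine is absent, so UlmN is active.
No repressor is bound and UlmN is active, so *temV* is transcribed.
So TemV is produced and active.
With repressor TemV bound, *haxW* is not transcribed.
So HaxW is not produced.
No repressor is bound and KepT is active, so *haxC* is transcribed.

ON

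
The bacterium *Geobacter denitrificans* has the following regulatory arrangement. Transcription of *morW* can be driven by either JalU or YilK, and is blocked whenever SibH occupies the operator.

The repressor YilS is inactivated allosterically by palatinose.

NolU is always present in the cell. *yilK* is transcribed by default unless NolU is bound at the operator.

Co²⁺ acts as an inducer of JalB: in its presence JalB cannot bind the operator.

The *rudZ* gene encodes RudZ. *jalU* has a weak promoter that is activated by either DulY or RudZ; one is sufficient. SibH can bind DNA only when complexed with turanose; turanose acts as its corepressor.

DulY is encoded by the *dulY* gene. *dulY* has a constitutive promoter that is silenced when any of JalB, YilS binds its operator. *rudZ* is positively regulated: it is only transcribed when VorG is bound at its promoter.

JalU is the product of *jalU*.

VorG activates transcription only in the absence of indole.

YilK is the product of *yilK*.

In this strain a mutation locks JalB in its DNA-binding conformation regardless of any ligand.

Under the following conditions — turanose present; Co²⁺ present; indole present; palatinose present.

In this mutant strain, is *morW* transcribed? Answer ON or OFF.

OFF

JalB is constitutively active in this strain.
Palatinose is present, so YilS is inactive.
With repressor JalB bound, *dulY* is not transcribed.
So DulY is not produced.
Indole is present, so VorG is inactive.
Required activator VorG is absent, so *rudZ* is not transcribed.
So RudZ is not produced.
No activator is available at the *jalU* promoter, so *jalU* is not transcribed.
So JalU is not produced.
NolU is produced constitutively and is active.
With repressor NolU bound, *yilK* is not transcribed.
So YilK is not produced.
Turanose is present, so SibH is active.
With repressor SibH bound, *morW* is not transcribed.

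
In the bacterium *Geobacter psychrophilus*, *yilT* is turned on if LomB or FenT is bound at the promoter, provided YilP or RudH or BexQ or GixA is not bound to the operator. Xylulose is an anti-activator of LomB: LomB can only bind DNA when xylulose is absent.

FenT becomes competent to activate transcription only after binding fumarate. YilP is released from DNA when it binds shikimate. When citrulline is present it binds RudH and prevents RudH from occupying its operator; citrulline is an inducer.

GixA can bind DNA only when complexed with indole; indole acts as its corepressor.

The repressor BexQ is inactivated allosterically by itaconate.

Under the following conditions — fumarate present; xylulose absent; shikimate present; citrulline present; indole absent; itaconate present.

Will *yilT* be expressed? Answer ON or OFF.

ON

Shikimate is present, so YilP is inactive.
Citrulline is present, so RudH is inactive.
Itaconate is present, so BexQ is inactive.
Xylulose is absent, so LomB is active.
Fumarate is present, so FenT is active.
Indole is absent, so GixA is inactive.
Activator LomB is present, so *yilT* is transcribed.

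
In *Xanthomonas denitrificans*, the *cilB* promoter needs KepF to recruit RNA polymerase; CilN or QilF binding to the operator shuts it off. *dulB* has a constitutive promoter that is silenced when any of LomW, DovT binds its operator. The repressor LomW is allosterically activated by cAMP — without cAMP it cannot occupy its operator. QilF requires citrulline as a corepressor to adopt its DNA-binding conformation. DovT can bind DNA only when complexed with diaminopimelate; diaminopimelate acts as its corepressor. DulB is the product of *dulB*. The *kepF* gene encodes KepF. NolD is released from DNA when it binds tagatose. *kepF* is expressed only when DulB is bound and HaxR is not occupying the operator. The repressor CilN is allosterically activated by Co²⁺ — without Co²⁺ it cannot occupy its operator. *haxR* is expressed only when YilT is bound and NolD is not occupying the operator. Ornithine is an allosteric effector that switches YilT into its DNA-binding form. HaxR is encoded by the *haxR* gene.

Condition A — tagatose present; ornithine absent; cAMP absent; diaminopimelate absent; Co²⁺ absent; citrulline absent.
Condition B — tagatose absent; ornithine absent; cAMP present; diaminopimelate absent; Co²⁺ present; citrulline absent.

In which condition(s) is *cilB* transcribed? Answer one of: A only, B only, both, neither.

A only

Condition A:
Tagatose is present, so NolD is inactive.
Ornithine is absent, so YilT is inactive.
Required activator YilT is absent, so *haxR* is not transcribed.
So HaxR is not produced.
cAMP is absent, so LomW is inactive.
Diaminopimelate is absent, so DovT is inactive.
With no repressor bound, *dulB* is transcribed.
So DulB is produced and active.
No repressor is bound and DulB is active, so *kepF* is transcribed.
So KepF is produced and active.
Co²⁺ is absent, so CilN is inactive.
Citrulline is absent, so QilF is inactive.
No repressor is bound and KepF is active, so *cilB* is transcribed.
→ *cilB* is ON in A.
Condition B:
Tagatose is absent, so NolD is active.
Ornithine is absent, so YilT is inactive.
With repressor NolD bound, *haxR* is not transcribed.
So HaxR is not produced.
cAMP is present, so LomW is active.
Diaminopimelate is absent, so DovT is inactive.
With repressor LomW bound, *dulB* is not transcribed.
So DulB is not produced.
Required activator DulB is absent, so *kepF* is not transcribed.
So KepF is not produced.
Co²⁺ is present, so CilN is active.
Citrulline is absent, so QilF is inactive.
With repressor CilN bound, *cilB* is not transcribed.
→ *cilB* is OFF in B.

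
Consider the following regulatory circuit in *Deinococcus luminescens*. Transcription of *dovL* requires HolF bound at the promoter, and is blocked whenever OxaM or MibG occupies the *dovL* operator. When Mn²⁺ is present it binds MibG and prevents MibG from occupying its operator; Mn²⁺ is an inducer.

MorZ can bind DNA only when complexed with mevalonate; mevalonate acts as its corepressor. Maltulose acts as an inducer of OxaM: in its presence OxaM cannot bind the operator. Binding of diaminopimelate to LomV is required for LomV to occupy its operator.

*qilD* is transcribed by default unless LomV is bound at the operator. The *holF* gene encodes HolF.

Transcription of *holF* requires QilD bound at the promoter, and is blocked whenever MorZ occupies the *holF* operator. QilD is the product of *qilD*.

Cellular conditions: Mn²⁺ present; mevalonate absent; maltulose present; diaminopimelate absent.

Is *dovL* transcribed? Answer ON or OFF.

Maltulose is present, so OxaM is inactive.
Mn²⁺ is present, so MibG is inactive.
Diaminopimelate is absent, so LomV is inactive.
With no repressor bound, *qilD* is transcribed.
So QilD is produced and active.
Mevalonate is absent, so MorZ is inactive.
No repressor is bound and QilD is active, so *holF* is transcribed.
So HolF is produced and active.
No repressor is bound and HolF is active, so *dovL* is transcribed.

ON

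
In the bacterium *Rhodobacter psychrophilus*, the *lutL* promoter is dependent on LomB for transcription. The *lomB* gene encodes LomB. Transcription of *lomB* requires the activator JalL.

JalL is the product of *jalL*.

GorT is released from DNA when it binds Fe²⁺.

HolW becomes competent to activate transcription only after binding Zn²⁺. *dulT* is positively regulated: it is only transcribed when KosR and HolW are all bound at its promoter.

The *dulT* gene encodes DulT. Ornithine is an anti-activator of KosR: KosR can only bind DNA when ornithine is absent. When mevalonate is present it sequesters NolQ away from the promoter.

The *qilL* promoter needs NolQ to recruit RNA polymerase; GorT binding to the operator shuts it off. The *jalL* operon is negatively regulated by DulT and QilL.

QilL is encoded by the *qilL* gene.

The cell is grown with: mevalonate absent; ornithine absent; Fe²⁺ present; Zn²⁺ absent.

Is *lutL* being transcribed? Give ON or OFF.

OFF

Ornithine is absent, so KosR is active.
Zn²⁺ is absent, so HolW is inactive.
Required activator HolW is absent, so *dulT* is not transcribed.
So DulT is not produced.
Fe²⁺ is present, so GorT is inactive.
Mevalonate is absent, so NolQ is active.
No repressor is bound and NolQ is active, so *qilL* is transcribed.
So QilL is produced and active.
With repressor QilL bound, *jalL* is not transcribed.
So JalL is not produced.
Required activator JalL is absent, so *lomB* is not transcribed.
So LomB is not produced.
Required activator LomB is absent, so *lutL* is not transcribed.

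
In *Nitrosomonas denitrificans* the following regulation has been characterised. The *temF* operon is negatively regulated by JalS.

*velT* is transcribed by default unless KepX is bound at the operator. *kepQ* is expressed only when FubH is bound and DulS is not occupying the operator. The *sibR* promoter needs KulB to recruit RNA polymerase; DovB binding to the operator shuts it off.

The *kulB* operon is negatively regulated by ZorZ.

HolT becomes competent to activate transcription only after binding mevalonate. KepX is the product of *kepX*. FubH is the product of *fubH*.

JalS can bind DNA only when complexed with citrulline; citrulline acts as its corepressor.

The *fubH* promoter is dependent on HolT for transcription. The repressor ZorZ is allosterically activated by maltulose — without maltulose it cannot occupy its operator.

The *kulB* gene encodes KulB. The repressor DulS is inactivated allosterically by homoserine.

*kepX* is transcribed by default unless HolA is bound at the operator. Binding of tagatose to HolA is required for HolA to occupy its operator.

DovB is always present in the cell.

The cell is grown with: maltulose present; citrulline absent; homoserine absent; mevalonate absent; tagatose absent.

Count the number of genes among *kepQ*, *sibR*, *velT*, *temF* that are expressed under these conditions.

Homoserine is absent, so DulS is active.
Mevalonate is absent, so HolT is inactive.
Required activator HolT is absent, so *fubH* is not transcribed.
So FubH is not produced.
With repressor DulS bound, *kepQ* is not transcribed.
→ *kepQ* is OFF.
DovB is produced constitutively and is active.
Maltulose is present, so ZorZ is active.
With repressor ZorZ bound, *kulB* is not transcribed.
So KulB is not produced.
With repressor DovB bound, *sibR* is not transcribed.
→ *sibR* is OFF.
Tagatose is absent, so HolA is inactive.
With no repressor bound, *kepX* is transcribed.
So KepX is produced and active.
With repressor KepX bound, *velT* is not transcribed.
→ *velT* is OFF.
Citrulline is absent, so JalS is inactive.
With no repressor bound, *temF* is transcribed.
→ *temF* is ON.
1 of the 4 genes is transcribed.

1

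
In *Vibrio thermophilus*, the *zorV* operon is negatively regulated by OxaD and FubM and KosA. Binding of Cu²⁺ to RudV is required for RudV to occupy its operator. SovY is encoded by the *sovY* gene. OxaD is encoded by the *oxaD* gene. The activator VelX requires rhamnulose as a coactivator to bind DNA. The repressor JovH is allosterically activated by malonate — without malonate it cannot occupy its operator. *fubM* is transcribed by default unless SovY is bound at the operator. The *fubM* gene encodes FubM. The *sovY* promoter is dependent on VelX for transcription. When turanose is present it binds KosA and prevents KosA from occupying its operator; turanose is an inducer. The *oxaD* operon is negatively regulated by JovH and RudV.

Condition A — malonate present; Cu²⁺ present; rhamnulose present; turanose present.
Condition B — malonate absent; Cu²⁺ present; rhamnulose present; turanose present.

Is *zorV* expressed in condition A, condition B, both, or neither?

both

Condition A:
Malonate is present, so JovH is active.
Cu²⁺ is present, so RudV is active.
With repressor JovH bound, *oxaD* is not transcribed.
So OxaD is not produced.
Rhamnulose is present, so VelX is active.
No repressor is bound and VelX is active, so *sovY* is transcribed.
So SovY is produced and active.
With repressor SovY bound, *fubM* is not transcribed.
So FubM is not produced.
Turanose is present, so KosA is inactive.
With no repressor bound, *zorV* is transcribed.
→ *zorV* is ON in A.
Condition B:
Malonate is absent, so JovH is inactive.
Cu²⁺ is present, so RudV is active.
With repressor RudV bound, *oxaD* is not transcribed.
So OxaD is not produced.
Rhamnulose is present, so VelX is active.
No repressor is bound and VelX is active, so *sovY* is transcribed.
So SovY is produced and active.
With repressor SovY bound, *fubM* is not transcribed.
So FubM is not produced.
Turanose is present, so KosA is inactive.
With no repressor bound, *zorV* is transcribed.
→ *zorV* is ON in B.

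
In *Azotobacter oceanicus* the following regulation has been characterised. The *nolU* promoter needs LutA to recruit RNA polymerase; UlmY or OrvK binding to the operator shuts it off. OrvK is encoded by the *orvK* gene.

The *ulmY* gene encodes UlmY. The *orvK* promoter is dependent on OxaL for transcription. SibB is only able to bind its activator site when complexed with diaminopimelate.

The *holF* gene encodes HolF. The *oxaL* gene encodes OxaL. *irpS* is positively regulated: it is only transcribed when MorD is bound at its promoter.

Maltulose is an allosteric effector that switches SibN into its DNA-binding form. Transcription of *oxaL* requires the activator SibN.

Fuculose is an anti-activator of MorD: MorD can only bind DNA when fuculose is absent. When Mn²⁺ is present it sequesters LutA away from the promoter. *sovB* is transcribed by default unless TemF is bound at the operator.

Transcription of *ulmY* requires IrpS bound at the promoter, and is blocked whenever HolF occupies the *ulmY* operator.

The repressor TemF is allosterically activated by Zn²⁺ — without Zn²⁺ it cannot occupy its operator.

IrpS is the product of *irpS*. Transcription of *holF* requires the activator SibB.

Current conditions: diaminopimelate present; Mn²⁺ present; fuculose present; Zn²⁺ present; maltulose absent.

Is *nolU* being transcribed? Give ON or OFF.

OFF

Mn²⁺ is present, so LutA is inactive.
Fuculose is present, so MorD is inactive.
Required activator MorD is absent, so *irpS* is not transcribed.
So IrpS is not produced.
Diaminopimelate is present, so SibB is active.
No repressor is bound and SibB is active, so *holF* is transcribed.
So HolF is produced and active.
With repressor HolF bound, *ulmY* is not transcribed.
So UlmY is not produced.
Maltulose is absent, so SibN is inactive.
Required activator SibN is absent, so *oxaL* is not transcribed.
So OxaL is not produced.
Required activator OxaL is absent, so *orvK* is not transcribed.
So OrvK is not produced.
Required activator LutA is absent, so *nolU* is not transcribed.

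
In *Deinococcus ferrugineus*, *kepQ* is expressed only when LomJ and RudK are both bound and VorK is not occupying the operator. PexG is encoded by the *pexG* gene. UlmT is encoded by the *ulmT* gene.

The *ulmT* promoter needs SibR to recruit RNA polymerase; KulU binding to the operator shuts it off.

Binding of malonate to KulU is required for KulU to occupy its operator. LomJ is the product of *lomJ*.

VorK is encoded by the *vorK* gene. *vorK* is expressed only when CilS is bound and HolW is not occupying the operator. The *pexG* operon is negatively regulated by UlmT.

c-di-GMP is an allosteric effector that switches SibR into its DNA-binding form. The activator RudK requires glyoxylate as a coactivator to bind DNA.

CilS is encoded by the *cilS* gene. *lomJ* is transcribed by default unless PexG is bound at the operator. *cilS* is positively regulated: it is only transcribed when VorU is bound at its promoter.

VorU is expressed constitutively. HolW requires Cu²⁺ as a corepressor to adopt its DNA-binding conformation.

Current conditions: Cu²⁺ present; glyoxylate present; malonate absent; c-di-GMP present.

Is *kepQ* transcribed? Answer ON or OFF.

Malonate is absent, so KulU is inactive.
c-di-GMP is present, so SibR is active.
No repressor is bound and SibR is active, so *ulmT* is transcribed.
So UlmT is produced and active.
With repressor UlmT bound, *pexG* is not transcribed.
So PexG is not produced.
With no repressor bound, *lomJ* is transcribed.
So LomJ is produced and active.
Glyoxylate is present, so RudK is active.
Cu²⁺ is present, so HolW is active.
VorU is produced constitutively and is active.
No repressor is bound and VorU is active, so *cilS* is transcribed.
So CilS is produced and active.
With repressor HolW bound, *vorK* is not transcribed.
So VorK is not produced.
No repressor is bound and LomJ and RudK are active, so *kepQ* is transcribed.

ON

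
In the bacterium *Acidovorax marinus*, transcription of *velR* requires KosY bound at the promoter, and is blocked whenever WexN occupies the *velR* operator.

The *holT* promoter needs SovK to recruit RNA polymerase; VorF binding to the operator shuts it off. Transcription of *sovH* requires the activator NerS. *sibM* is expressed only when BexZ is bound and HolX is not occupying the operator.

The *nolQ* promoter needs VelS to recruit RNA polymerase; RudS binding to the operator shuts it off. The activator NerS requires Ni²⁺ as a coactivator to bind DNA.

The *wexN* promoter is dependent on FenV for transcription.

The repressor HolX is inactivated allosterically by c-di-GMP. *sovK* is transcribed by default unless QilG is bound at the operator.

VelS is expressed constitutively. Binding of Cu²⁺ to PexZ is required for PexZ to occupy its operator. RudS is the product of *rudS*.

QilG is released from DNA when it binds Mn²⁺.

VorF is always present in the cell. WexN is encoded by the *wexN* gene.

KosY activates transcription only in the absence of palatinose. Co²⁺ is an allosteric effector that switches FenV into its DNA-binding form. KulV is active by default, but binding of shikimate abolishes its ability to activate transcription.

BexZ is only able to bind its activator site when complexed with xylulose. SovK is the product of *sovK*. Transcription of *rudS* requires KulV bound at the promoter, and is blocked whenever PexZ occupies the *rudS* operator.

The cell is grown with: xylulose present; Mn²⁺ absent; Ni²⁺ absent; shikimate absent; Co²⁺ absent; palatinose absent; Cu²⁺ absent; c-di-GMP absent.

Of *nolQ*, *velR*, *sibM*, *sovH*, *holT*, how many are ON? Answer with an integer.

1

Shikimate is absent, so KulV is active.
Cu²⁺ is absent, so PexZ is inactive.
No repressor is bound and KulV is active, so *rudS* is transcribed.
So RudS is produced and active.
VelS is produced constitutively and is active.
With repressor RudS bound, *nolQ* is not transcribed.
→ *nolQ* is OFF.
Co²⁺ is absent, so FenV is inactive.
Required activator FenV is absent, so *wexN* is not transcribed.
So WexN is not produced.
Palatinose is absent, so KosY is active.
No repressor is bound and KosY is active, so *velR* is transcribed.
→ *velR* is ON.
c-di-GMP is absent, so HolX is active.
Xylulose is present, so BexZ is active.
With repressor HolX bound, *sibM* is not transcribed.
→ *sibM* is OFF.
Ni²⁺ is absent, so NerS is inactive.
Required activator NerS is absent, so *sovH* is not transcribed.
→ *sovH* is OFF.
Mn²⁺ is absent, so QilG is active.
With repressor QilG bound, *sovK* is not transcribed.
So SovK is not produced.
VorF is produced constitutively and is active.
With repressor VorF bound, *holT* is not transcribed.
→ *holT* is OFF.
1 of the 5 genes is transcribed.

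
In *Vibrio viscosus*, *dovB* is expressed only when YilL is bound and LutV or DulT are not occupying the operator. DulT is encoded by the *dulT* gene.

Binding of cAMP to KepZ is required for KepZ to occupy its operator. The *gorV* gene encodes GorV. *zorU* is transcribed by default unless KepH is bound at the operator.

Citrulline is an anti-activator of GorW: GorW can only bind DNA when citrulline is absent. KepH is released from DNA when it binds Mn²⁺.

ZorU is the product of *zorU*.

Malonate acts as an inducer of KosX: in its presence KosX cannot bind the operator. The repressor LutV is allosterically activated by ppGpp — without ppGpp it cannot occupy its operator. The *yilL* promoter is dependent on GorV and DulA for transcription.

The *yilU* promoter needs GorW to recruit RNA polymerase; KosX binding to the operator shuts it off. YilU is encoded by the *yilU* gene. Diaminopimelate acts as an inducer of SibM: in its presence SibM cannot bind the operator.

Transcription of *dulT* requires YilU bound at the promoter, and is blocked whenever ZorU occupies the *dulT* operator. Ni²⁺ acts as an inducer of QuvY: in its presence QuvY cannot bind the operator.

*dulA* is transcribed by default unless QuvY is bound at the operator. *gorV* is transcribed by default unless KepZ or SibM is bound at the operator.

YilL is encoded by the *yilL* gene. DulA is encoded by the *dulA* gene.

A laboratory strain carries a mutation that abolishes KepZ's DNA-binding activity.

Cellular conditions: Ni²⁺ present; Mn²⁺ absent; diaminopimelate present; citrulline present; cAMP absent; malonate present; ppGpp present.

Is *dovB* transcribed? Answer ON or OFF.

KepZ is non-functional in this strain, so it has no effect.
Diaminopimelate is present, so SibM is inactive.
With no repressor bound, *gorV* is transcribed.
So GorV is produced and active.
Ni²⁺ is present, so QuvY is inactive.
With no repressor bound, *dulA* is transcribed.
So DulA is produced and active.
No repressor is bound and GorV and DulA are active, so *yilL* is transcribed.
So YilL is produced and active.
ppGpp is present, so LutV is active.
Citrulline is present, so GorW is inactive.
Malonate is present, so KosX is inactive.
Required activator GorW is absent, so *yilU* is not transcribed.
So YilU is not produced.
Mn²⁺ is absent, so KepH is active.
With repressor KepH bound, *zorU* is not transcribed.
So ZorU is not produced.
Required activator YilU is absent, so *dulT* is not transcribed.
So DulT is not produced.
With repressor LutV bound, *dovB* is not transcribed.

OFF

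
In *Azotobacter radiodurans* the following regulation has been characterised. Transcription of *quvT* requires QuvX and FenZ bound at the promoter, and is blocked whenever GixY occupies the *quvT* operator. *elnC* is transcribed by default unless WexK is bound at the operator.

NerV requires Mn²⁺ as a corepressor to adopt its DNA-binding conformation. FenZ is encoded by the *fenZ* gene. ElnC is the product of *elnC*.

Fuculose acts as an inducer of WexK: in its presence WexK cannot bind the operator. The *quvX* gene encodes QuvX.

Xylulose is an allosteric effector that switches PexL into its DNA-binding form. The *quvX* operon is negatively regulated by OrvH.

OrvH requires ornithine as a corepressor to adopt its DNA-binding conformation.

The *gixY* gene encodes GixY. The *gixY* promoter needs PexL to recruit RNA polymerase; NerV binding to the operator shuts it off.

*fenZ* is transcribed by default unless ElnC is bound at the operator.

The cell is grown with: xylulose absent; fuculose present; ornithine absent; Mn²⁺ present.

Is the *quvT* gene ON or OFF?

Mn²⁺ is present, so NerV is active.
Xylulose is absent, so PexL is inactive.
With repressor NerV bound, *gixY* is not transcribed.
So GixY is not produced.
Ornithine is absent, so OrvH is inactive.
With no repressor bound, *quvX* is transcribed.
So QuvX is produced and active.
Fuculose is present, so WexK is inactive.
With no repressor bound, *elnC* is transcribed.
So ElnC is produced and active.
With repressor ElnC bound, *fenZ* is not transcribed.
So FenZ is not produced.
Required activator FenZ is absent, so *quvT* is not transcribed.

OFF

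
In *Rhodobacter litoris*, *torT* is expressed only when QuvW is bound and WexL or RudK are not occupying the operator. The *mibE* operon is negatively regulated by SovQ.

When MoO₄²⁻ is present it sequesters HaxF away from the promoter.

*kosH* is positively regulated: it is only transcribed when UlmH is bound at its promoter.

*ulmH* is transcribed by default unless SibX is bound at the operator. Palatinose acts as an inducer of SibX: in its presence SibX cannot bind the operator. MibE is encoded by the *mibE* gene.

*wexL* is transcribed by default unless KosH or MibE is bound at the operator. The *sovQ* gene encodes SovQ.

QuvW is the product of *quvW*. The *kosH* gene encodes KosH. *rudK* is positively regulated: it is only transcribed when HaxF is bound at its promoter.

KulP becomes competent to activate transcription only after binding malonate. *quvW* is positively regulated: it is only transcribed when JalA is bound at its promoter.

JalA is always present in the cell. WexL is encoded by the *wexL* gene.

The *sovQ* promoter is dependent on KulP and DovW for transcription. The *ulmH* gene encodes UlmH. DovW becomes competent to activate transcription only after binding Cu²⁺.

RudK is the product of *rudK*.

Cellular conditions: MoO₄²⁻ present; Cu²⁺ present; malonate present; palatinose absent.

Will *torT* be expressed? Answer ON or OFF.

Palatinose is absent, so SibX is active.
With repressor SibX bound, *ulmH* is not transcribed.
So UlmH is not produced.
Required activator UlmH is absent, so *kosH* is not transcribed.
So KosH is not produced.
Malonate is present, so KulP is active.
Cu²⁺ is present, so DovW is active.
No repressor is bound and KulP and DovW are active, so *sovQ* is transcribed.
So SovQ is produced and active.
With repressor SovQ bound, *mibE* is not transcribed.
So MibE is not produced.
With no repressor bound, *wexL* is transcribed.
So WexL is produced and active.
JalA is produced constitutively and is active.
No repressor is bound and JalA is active, so *quvW* is transcribed.
So QuvW is produced and active.
MoO₄²⁻ is present, so HaxF is inactive.
Required activator HaxF is absent, so *rudK* is not transcribed.
So RudK is not produced.
With repressor WexL bound, *torT* is not transcribed.

OFF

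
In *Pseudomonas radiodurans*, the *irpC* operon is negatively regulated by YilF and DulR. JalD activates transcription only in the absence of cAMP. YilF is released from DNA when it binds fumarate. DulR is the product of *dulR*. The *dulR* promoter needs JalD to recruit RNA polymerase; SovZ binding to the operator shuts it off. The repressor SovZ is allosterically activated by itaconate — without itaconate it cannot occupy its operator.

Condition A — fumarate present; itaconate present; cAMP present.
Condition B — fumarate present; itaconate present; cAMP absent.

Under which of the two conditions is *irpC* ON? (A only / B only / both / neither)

both

Condition A:
Fumarate is present, so YilF is inactive.
Itaconate is present, so SovZ is active.
cAMP is present, so JalD is inactive.
With repressor SovZ bound, *dulR* is not transcribed.
So DulR is not produced.
With no repressor bound, *irpC* is transcribed.
→ *irpC* is ON in A.
Condition B:
Fumarate is present, so YilF is inactive.
Itaconate is present, so SovZ is active.
cAMP is absent, so JalD is active.
With repressor SovZ bound, *dulR* is not transcribed.
So DulR is not produced.
With no repressor bound, *irpC* is transcribed.
→ *irpC* is ON in B.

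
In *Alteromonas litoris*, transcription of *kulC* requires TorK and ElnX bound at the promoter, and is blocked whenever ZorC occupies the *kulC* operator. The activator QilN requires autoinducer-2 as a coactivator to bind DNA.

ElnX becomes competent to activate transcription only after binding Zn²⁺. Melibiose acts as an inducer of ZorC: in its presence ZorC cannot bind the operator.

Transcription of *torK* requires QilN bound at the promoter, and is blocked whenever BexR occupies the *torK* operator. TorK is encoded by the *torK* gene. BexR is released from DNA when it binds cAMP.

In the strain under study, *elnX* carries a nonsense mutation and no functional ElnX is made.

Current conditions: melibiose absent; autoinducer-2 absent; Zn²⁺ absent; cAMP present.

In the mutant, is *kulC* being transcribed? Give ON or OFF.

OFF

Melibiose is absent, so ZorC is active.
cAMP is present, so BexR is inactive.
Autoinducer-2 is absent, so QilN is inactive.
Required activator QilN is absent, so *torK* is not transcribed.
So TorK is not produced.
ElnX is non-functional in this strain, so it has no effect.
With repressor ZorC bound, *kulC* is not transcribed.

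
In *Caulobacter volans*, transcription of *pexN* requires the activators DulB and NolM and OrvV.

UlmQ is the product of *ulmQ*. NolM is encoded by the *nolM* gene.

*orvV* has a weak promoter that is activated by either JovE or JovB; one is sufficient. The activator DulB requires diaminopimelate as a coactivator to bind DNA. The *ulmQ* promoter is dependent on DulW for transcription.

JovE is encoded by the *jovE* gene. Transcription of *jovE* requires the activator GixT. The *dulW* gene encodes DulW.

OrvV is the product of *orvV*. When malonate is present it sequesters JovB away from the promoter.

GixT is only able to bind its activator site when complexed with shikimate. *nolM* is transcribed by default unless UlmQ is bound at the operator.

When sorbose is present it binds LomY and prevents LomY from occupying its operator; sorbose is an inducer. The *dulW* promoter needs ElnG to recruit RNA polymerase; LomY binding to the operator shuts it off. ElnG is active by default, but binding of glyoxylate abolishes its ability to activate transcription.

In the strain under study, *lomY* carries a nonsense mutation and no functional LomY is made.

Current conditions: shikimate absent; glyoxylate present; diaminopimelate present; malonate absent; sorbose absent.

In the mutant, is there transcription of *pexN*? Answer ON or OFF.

Diaminopimelate is present, so DulB is active.
Glyoxylate is present, so ElnG is inactive.
LomY is non-functional in this strain, so it has no effect.
Required activator ElnG is absent, so *dulW* is not transcribed.
So DulW is not produced.
Required activator DulW is absent, so *ulmQ* is not transcribed.
So UlmQ is not produced.
With no repressor bound, *nolM* is transcribed.
So NolM is produced and active.
Shikimate is absent, so GixT is inactive.
Required activator GixT is absent, so *jovE* is not transcribed.
So JovE is not produced.
Malonate is absent, so JovB is active.
Activator JovB is present, so *orvV* is transcribed.
So OrvV is produced and active.
No repressor is bound and DulB and NolM and OrvV are active, so *pexN* is transcribed.

ON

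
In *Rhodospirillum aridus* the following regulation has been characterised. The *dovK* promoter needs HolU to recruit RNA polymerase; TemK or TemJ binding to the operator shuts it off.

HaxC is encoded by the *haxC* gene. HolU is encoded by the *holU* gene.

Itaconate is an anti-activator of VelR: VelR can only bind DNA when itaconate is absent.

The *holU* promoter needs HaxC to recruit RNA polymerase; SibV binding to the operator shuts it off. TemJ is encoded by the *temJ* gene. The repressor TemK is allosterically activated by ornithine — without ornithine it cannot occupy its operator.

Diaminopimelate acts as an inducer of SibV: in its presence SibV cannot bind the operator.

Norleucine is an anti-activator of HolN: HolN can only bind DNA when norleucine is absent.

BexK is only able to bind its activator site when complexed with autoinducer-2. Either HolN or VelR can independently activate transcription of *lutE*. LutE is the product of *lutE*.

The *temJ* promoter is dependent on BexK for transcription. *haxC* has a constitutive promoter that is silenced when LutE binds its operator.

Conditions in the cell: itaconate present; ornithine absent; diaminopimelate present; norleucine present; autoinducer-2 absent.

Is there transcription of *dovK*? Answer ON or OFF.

ON

Norleucine is present, so HolN is inactive.
Itaconate is present, so VelR is inactive.
No activator is available at the *lutE* promoter, so *lutE* is not transcribed.
So LutE is not produced.
With no repressor bound, *haxC* is transcribed.
So HaxC is produced and active.
Diaminopimelate is present, so SibV is inactive.
No repressor is bound and HaxC is active, so *holU* is transcribed.
So HolU is produced and active.
Ornithine is absent, so TemK is inactive.
Autoinducer-2 is absent, so BexK is inactive.
Required activator BexK is absent, so *temJ* is not transcribed.
So TemJ is not produced.
No repressor is bound and HolU is active, so *dovK* is transcribed.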